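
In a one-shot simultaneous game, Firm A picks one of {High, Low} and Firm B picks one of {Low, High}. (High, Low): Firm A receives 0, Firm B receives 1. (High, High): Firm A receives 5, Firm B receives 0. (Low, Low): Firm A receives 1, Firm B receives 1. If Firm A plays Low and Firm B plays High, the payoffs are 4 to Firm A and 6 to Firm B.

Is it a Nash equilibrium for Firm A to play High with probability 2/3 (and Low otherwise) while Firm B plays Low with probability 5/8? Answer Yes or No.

Given Firm A's mix p = 2/3, Firm B's payoff from Low is 1 but from High is 2. Firm B strictly prefers High, so Firm B would not mix.
So the proposed profile is not a Nash equilibrium.

No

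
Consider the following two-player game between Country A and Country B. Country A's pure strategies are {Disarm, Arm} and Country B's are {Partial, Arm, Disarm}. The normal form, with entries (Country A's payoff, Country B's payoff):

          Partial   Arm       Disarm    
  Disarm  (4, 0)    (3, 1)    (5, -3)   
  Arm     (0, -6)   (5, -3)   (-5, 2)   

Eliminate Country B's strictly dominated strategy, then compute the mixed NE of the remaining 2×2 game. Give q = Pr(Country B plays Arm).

q = 5/6

Country B's strategy Partial is strictly dominated by Arm: 1 > 0 and -3 > -6. Eliminate Partial.
For Country A to be willing to mix, Country A must be indifferent between Disarm and Arm, which pins down Country B's mix.
  Country A's expected payoff from Disarm: q·3 + (1−q)·5 = -2q + 5
  Country A's expected payoff from Arm: q·5 + (1−q)·(-5) = 10q - 5
  -2q + 5 = 10q - 5  ⇒  -12q = -10  ⇒  q = 5/6.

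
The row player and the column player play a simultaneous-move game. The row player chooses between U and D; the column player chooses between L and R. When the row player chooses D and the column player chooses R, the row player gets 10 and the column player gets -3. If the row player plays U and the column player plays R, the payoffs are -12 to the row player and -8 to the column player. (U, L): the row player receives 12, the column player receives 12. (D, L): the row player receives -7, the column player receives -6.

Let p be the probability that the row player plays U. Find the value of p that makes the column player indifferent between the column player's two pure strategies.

In a mixed equilibrium the column player is indifferent between L and R; this condition fixes p.
  the column player's expected payoff from L: p·12 + (1−p)·(-6) = 18p - 6
  the column player's expected payoff from R: p·(-8) + (1−p)·(-3) = -5p - 3
  18p - 6 = -5p - 3  ⇒  23p = 3  ⇒  p = 3/23.

p = 3/23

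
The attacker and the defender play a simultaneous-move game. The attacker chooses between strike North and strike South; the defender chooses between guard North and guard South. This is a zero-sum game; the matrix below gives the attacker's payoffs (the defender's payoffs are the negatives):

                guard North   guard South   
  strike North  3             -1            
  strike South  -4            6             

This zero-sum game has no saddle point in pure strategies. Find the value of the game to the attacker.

The defender's mix must leave the attacker indifferent between strike North and strike South.
  the attacker's payoff from strike North: q·3 + (1−q)·(-1) = 4q - 1
  the attacker's payoff from strike South: q·(-4) + (1−q)·6 = -10q + 6
  4q - 1 = -10q + 6  ⇒  14q = 7  ⇒  q = 1/2.
The value is the attacker's expected payoff against this mix (using strike North): (1/2)·3 + (1/2)·(-1) = 1.

v = 1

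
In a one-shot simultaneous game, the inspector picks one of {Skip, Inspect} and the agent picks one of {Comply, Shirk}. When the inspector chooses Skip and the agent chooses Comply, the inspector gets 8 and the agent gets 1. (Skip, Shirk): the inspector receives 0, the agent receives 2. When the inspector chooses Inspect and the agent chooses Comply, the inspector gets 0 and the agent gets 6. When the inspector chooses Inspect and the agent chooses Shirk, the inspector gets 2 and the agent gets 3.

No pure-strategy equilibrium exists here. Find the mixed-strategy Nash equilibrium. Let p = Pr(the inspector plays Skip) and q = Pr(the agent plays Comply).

p = 3/4, q = 1/5

In a mixed equilibrium the agent is indifferent between Comply and Shirk; this condition fixes p.
  the agent's expected payoff from Comply: p·1 + (1−p)·6 = -5p + 6
  the agent's expected payoff from Shirk: p·2 + (1−p)·3 = -p + 3
  -5p + 6 = -p + 3  ⇒  -4p = -3  ⇒  p = 3/4.
Set the inspector's expected payoff from Skip equal to that from Inspect:
  the inspector's expected payoff from Skip: q·8 + (1−q)·0 = 8q
  the inspector's expected payoff from Inspect: q·0 + (1−q)·2 = -2q + 2
  8q = -2q + 2  ⇒  10q = 2  ⇒  q = 1/5.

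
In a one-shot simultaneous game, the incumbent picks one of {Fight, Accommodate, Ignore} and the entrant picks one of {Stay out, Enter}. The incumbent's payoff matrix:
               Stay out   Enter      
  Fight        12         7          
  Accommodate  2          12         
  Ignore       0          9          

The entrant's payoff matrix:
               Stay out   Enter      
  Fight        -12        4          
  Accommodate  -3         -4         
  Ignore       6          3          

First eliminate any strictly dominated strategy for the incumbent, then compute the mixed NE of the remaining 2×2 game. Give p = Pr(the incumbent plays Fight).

The incumbent's strategy Ignore is strictly dominated by Accommodate: 2 > 0 and 12 > 9. Eliminate Ignore.
For the entrant to be willing to mix, the entrant must be indifferent between Stay out and Enter, which pins down the incumbent's mix.
  the entrant's payoff from Stay out: p·(-12) + (1−p)·(-3) = -9p - 3
  the entrant's payoff from Enter: p·4 + (1−p)·(-4) = 8p - 4
  -9p - 3 = 8p - 4  ⇒  -17p = -1  ⇒  p = 1/17.

p = 1/17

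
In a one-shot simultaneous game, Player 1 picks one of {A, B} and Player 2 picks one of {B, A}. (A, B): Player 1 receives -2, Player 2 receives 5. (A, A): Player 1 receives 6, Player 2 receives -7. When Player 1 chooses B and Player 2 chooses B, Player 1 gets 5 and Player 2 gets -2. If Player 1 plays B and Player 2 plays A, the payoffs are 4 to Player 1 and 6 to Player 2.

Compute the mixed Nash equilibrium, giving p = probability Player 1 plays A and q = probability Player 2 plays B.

For Player 2 to be willing to mix, Player 2 must be indifferent between B and A, which pins down Player 1's mix.
  Player 2's payoff to B: p·5 + (1−p)·(-2) = 7p - 2
  Player 2's payoff to A: p·(-7) + (1−p)·6 = -13p + 6
  7p - 2 = -13p + 6  ⇒  20p = 8  ⇒  p = 2/5.
Player 1's indifference between A and B determines Player 2's mixing probability q:
  Player 1's expected payoff from A: q·(-2) + (1−q)·6 = -8q + 6
  Player 1's expected payoff from B: q·5 + (1−q)·4 = q + 4
  -8q + 6 = q + 4  ⇒  -9q = -2  ⇒  q = 2/9.

p = 2/5, q = 2/9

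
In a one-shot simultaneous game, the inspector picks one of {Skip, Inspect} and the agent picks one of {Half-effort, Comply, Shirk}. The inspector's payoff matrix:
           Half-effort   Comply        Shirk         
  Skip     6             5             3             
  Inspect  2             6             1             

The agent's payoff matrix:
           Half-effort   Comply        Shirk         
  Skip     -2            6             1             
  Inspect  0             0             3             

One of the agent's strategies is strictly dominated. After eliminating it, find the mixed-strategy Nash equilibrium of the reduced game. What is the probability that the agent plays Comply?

The agent's strategy Half-effort is strictly dominated by Shirk: 1 > -2 and 3 > 0. Eliminate Half-effort.
In a mixed equilibrium the inspector is indifferent between Skip and Inspect; this condition fixes q.
  the inspector's payoff to Skip: q·5 + (1−q)·3 = 2q + 3
  the inspector's payoff to Inspect: q·6 + (1−q)·1 = 5q + 1
  2q + 3 = 5q + 1  ⇒  -3q = -2  ⇒  q = 2/3.

q = 2/3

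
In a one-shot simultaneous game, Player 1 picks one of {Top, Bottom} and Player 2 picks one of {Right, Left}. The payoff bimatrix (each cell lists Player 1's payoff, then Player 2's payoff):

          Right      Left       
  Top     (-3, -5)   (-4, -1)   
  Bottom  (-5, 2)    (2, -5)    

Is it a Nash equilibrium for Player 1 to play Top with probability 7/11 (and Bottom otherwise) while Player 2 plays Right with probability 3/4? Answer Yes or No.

Yes

Check Player 2's indifference given Player 1's mix p = 7/11:
  payoff from Right = -27/11; payoff from Left = -27/11 — equal.
Check Player 1's indifference given Player 2's mix q = 3/4:
  payoff from Top = -13/4; payoff from Bottom = -13/4 — equal.
Both players are indifferent, so neither can profitably deviate.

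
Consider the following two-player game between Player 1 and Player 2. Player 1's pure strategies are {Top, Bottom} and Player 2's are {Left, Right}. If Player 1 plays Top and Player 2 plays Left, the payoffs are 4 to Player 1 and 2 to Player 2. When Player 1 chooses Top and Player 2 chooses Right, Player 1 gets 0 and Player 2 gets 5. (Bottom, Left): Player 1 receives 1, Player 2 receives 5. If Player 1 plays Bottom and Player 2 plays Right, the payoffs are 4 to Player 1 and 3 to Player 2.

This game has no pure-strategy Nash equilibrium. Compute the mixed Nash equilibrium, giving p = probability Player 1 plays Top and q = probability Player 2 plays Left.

Player 2's indifference between Left and Right determines Player 1's mixing probability p:
  Player 2's payoff to Left: p·2 + (1−p)·5 = -3p + 5
  Player 2's payoff to Right: p·5 + (1−p)·3 = 2p + 3
  -3p + 5 = 2p + 3  ⇒  -5p = -2  ⇒  p = 2/5.
For Player 1 to be willing to mix, Player 1 must be indifferent between Top and Bottom, which pins down Player 2's mix.
  Player 1's expected payoff from Top: q·4 + (1−q)·0 = 4q
  Player 1's expected payoff from Bottom: q·1 + (1−q)·4 = -3q + 4
  4q = -3q + 4  ⇒  7q = 4  ⇒  q = 4/7.

p = 2/5, q = 4/7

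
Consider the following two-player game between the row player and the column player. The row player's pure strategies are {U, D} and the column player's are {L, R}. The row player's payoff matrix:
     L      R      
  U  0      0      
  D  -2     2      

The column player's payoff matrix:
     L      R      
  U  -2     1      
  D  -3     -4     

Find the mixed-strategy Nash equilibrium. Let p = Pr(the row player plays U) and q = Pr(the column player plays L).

The row player's mix must leave the column player indifferent between L and R.
  the column player's payoff to L: p·(-2) + (1−p)·(-3) = p - 3
  the column player's payoff to R: p·1 + (1−p)·(-4) = 5p - 4
  p - 3 = 5p - 4  ⇒  -4p = -1  ⇒  p = 1/4.
Set the row player's expected payoff from U equal to that from D:
  the row player's expected payoff from U: q·0 + (1−q)·0 = 0
  the row player's expected payoff from D: q·(-2) + (1−q)·2 = -4q + 2
  0 = -4q + 2  ⇒  4q = 2  ⇒  q = 1/2.

p = 1/4, q = 1/2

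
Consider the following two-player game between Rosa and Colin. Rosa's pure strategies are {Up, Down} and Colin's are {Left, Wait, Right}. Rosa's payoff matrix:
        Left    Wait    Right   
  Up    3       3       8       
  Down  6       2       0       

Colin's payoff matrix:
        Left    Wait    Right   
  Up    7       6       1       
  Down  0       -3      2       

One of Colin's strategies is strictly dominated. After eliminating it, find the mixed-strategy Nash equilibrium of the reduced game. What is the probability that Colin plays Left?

Colin's strategy Wait is strictly dominated by Left: 7 > 6 and 0 > -3. Eliminate Wait.
In a mixed equilibrium Rosa is indifferent between Up and Down; this condition fixes q.
  Rosa's payoff to Up: q·3 + (1−q)·8 = -5q + 8
  Rosa's payoff to Down: q·6 + (1−q)·0 = 6q
  -5q + 8 = 6q  ⇒  -11q = -8  ⇒  q = 8/11.

q = 8/11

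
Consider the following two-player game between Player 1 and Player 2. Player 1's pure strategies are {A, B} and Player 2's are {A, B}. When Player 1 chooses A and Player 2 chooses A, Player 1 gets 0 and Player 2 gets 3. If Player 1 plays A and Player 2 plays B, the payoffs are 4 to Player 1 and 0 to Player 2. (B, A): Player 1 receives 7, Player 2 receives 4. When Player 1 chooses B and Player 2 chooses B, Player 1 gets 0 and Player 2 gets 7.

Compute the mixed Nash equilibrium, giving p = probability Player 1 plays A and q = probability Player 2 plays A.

Set Player 2's expected payoff from A equal to that from B:
  Player 2's payoff from A: p·3 + (1−p)·4 = -p + 4
  Player 2's payoff from B: p·0 + (1−p)·7 = -7p + 7
  -p + 4 = -7p + 7  ⇒  6p = 3  ⇒  p = 1/2.
Player 1's indifference between A and B determines Player 2's mixing probability q:
  Player 1's payoff to A: q·0 + (1−q)·4 = -4q + 4
  Player 1's payoff to B: q·7 + (1−q)·0 = 7q
  -4q + 4 = 7q  ⇒  -11q = -4  ⇒  q = 4/11.

p = 1/2, q = 4/11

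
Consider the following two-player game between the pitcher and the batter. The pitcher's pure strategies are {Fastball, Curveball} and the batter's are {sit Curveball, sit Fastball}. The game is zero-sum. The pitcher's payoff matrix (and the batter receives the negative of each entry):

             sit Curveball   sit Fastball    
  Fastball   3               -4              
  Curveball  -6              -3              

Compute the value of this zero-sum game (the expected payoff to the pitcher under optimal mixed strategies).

v = -33/10

Set the pitcher's expected payoff from Fastball equal to that from Curveball:
  the pitcher's payoff from Fastball: q·3 + (1−q)·(-4) = 7q - 4
  the pitcher's payoff from Curveball: q·(-6) + (1−q)·(-3) = -3q - 3
  7q - 4 = -3q - 3  ⇒  10q = 1  ⇒  q = 1/10.
The value is the pitcher's expected payoff against this mix (using Fastball): (1/10)·3 + (9/10)·(-4) = -33/10.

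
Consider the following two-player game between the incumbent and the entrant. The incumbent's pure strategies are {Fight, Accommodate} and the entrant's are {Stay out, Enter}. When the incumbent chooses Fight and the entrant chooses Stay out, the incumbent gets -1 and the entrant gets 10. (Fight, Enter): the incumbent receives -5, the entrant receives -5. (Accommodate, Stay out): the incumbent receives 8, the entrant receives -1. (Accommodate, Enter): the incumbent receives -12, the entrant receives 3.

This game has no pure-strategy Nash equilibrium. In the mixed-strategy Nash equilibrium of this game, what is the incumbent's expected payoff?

In a mixed equilibrium the incumbent is indifferent between Fight and Accommodate; this condition fixes q.
  the incumbent's payoff to Fight: q·(-1) + (1−q)·(-5) = 4q - 5
  the incumbent's payoff to Accommodate: q·8 + (1−q)·(-12) = 20q - 12
  4q - 5 = 20q - 12  ⇒  -16q = -7  ⇒  q = 7/16.
At equilibrium the incumbent is indifferent across rows, so the incumbent's payoff equals the payoff from Fight: (7/16)·(-1) + (9/16)·(-5) = -13/4.

-13/4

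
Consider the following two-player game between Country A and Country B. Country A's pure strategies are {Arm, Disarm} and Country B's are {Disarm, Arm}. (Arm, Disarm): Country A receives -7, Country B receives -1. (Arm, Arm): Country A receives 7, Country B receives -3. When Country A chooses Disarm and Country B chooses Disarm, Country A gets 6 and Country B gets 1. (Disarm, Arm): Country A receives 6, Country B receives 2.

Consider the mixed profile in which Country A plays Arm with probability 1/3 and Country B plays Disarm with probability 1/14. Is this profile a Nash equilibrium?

Check Country B's indifference given Country A's mix p = 1/3:
  payoff from Disarm = 1/3; payoff from Arm = 1/3 — equal.
Check Country A's indifference given Country B's mix q = 1/14:
  payoff from Arm = 6; payoff from Disarm = 6 — equal.
Both players are indifferent, so neither can profitably deviate.

Yes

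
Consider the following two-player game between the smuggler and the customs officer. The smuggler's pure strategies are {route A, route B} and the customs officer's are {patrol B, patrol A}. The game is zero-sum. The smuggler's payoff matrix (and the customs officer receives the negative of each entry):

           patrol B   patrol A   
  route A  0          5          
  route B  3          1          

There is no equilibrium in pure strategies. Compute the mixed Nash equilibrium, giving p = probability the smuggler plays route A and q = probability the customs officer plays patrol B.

The customs officer's indifference between patrol B and patrol A determines the smuggler's mixing probability p:
  the customs officer's payoff from patrol B: p·0 + (1−p)·(-3) = 3p - 3
  the customs officer's payoff from patrol A: p·(-5) + (1−p)·(-1) = -4p - 1
  3p - 3 = -4p - 1  ⇒  7p = 2  ⇒  p = 2/7.
Set the smuggler's expected payoff from route A equal to that from route B:
  the smuggler's payoff from route A: q·0 + (1−q)·5 = -5q + 5
  the smuggler's payoff from route B: q·3 + (1−q)·1 = 2q + 1
  -5q + 5 = 2q + 1  ⇒  -7q = -4  ⇒  q = 4/7.

p = 2/7, q = 4/7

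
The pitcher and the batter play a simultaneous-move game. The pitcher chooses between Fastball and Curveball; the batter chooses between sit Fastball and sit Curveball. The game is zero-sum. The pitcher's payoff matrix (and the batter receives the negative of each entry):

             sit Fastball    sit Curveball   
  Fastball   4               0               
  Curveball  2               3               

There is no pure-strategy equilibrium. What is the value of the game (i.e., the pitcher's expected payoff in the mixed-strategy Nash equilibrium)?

Set the pitcher's expected payoff from Fastball equal to that from Curveball:
  the pitcher's expected payoff from Fastball: q·4 + (1−q)·0 = 4q
  the pitcher's expected payoff from Curveball: q·2 + (1−q)·3 = -q + 3
  4q = -q + 3  ⇒  5q = 3  ⇒  q = 3/5.
The value is the pitcher's expected payoff against this mix (using Fastball): (3/5)·4 + (2/5)·0 = 12/5.

v = 12/5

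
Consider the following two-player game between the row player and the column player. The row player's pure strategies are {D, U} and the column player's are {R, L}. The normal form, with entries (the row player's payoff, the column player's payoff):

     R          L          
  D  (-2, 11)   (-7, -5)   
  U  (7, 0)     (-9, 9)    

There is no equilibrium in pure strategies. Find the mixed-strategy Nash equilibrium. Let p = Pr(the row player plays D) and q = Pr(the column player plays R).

p = 9/25, q = 2/11

The row player's mix must leave the column player indifferent between R and L.
  the column player's payoff to R: p·11 + (1−p)·0 = 11p
  the column player's payoff to L: p·(-5) + (1−p)·9 = -14p + 9
  11p = -14p + 9  ⇒  25p = 9  ⇒  p = 9/25.
For the row player to be willing to mix, the row player must be indifferent between D and U, which pins down the column player's mix.
  the row player's payoff to D: q·(-2) + (1−q)·(-7) = 5q - 7
  the row player's payoff to U: q·7 + (1−q)·(-9) = 16q - 9
  5q - 7 = 16q - 9  ⇒  -11q = -2  ⇒  q = 2/11.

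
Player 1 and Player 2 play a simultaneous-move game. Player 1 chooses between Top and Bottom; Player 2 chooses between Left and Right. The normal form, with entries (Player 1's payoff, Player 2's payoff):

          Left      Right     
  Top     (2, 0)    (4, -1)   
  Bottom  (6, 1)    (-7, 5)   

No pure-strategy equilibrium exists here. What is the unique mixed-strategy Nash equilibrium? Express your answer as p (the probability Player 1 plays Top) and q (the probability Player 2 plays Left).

p = 4/5, q = 11/15

Player 2's indifference between Left and Right determines Player 1's mixing probability p:
  Player 2's expected payoff from Left: p·0 + (1−p)·1 = -p + 1
  Player 2's expected payoff from Right: p·(-1) + (1−p)·5 = -6p + 5
  -p + 1 = -6p + 5  ⇒  5p = 4  ⇒  p = 4/5.
Player 1's indifference between Top and Bottom determines Player 2's mixing probability q:
  Player 1's payoff from Top: q·2 + (1−q)·4 = -2q + 4
  Player 1's payoff from Bottom: q·6 + (1−q)·(-7) = 13q - 7
  -2q + 4 = 13q - 7  ⇒  -15q = -11  ⇒  q = 11/15.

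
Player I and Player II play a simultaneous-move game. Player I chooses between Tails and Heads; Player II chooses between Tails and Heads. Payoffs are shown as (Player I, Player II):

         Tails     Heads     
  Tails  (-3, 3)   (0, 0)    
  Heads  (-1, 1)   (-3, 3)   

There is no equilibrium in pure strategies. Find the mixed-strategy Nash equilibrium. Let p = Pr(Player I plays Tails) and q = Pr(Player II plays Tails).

Set Player II's expected payoff from Tails equal to that from Heads:
  Player II's payoff to Tails: p·3 + (1−p)·1 = 2p + 1
  Player II's payoff to Heads: p·0 + (1−p)·3 = -3p + 3
  2p + 1 = -3p + 3  ⇒  5p = 2  ⇒  p = 2/5.
In a mixed equilibrium Player I is indifferent between Tails and Heads; this condition fixes q.
  Player I's expected payoff from Tails: q·(-3) + (1−q)·0 = -3q
  Player I's expected payoff from Heads: q·(-1) + (1−q)·(-3) = 2q - 3
  -3q = 2q - 3  ⇒  -5q = -3  ⇒  q = 3/5.

p = 2/5, q = 3/5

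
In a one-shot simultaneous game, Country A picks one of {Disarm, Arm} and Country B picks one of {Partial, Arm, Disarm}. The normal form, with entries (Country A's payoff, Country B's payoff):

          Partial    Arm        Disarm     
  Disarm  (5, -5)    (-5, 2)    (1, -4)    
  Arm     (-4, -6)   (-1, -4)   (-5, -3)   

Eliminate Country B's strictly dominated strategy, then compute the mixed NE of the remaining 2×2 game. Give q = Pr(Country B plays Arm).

Country B's strategy Partial is strictly dominated by Disarm: -4 > -5 and -3 > -6. Eliminate Partial.
For Country A to be willing to mix, Country A must be indifferent between Disarm and Arm, which pins down Country B's mix.
  Country A's payoff from Disarm: q·(-5) + (1−q)·1 = -6q + 1
  Country A's payoff from Arm: q·(-1) + (1−q)·(-5) = 4q - 5
  -6q + 1 = 4q - 5  ⇒  -10q = -6  ⇒  q = 3/5.

q = 3/5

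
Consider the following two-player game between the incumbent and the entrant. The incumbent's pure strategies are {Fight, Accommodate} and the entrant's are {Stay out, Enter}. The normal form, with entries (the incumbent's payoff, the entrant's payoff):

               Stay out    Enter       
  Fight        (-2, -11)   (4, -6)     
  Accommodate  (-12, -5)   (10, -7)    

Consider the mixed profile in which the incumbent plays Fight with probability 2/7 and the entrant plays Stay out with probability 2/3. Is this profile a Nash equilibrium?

No

Given the entrant's mix q = 2/3, the incumbent's payoff from Fight is 0 but from Accommodate is -14/3. The incumbent strictly prefers Fight, so the incumbent would not mix.
So the proposed profile is not a Nash equilibrium.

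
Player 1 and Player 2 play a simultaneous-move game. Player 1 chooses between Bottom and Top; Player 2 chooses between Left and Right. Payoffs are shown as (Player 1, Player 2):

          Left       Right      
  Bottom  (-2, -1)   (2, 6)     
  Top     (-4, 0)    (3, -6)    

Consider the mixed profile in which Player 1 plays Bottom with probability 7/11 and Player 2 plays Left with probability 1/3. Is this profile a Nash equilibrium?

No

Given Player 1's mix p = 7/11, Player 2's payoff from Left is -7/11 but from Right is 18/11. Player 2 strictly prefers Right, so Player 2 would not mix.
So the proposed profile is not a Nash equilibrium.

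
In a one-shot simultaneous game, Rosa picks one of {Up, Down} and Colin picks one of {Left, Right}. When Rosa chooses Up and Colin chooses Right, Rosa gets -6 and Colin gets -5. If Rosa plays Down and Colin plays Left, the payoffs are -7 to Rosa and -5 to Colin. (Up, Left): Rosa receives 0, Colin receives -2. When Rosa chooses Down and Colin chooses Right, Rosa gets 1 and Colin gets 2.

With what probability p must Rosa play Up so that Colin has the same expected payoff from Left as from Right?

p = 7/10

In a mixed equilibrium Colin is indifferent between Left and Right; this condition fixes p.
  Colin's payoff from Left: p·(-2) + (1−p)·(-5) = 3p - 5
  Colin's payoff from Right: p·(-5) + (1−p)·2 = -7p + 2
  3p - 5 = -7p + 2  ⇒  10p = 7  ⇒  p = 7/10.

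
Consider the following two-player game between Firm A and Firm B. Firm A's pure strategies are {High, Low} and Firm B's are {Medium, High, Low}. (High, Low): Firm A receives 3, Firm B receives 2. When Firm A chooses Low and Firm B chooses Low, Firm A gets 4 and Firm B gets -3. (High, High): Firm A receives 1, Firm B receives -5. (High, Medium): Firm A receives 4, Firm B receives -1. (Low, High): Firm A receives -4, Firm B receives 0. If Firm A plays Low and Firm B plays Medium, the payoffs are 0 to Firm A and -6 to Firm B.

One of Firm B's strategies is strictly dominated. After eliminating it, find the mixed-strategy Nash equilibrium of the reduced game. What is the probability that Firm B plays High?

q = 1/6

Firm B's strategy Medium is strictly dominated by Low: 2 > -1 and -3 > -6. Eliminate Medium.
For Firm A to be willing to mix, Firm A must be indifferent between High and Low, which pins down Firm B's mix.
  Firm A's payoff to High: q·1 + (1−q)·3 = -2q + 3
  Firm A's payoff to Low: q·(-4) + (1−q)·4 = -8q + 4
  -2q + 3 = -8q + 4  ⇒  6q = 1  ⇒  q = 1/6.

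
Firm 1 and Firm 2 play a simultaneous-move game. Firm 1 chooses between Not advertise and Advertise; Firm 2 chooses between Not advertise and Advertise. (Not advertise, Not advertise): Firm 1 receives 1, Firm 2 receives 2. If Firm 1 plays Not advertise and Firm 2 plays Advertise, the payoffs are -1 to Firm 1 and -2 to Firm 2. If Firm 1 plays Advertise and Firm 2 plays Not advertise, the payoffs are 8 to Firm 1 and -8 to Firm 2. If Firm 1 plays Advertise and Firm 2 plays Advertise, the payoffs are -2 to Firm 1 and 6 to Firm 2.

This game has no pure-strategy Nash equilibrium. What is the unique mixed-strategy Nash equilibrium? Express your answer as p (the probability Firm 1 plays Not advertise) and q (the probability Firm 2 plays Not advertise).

For Firm 2 to be willing to mix, Firm 2 must be indifferent between Not advertise and Advertise, which pins down Firm 1's mix.
  Firm 2's expected payoff from Not advertise: p·2 + (1−p)·(-8) = 10p - 8
  Firm 2's expected payoff from Advertise: p·(-2) + (1−p)·6 = -8p + 6
  10p - 8 = -8p + 6  ⇒  18p = 14  ⇒  p = 7/9.
In a mixed equilibrium Firm 1 is indifferent between Not advertise and Advertise; this condition fixes q.
  Firm 1's payoff to Not advertise: q·1 + (1−q)·(-1) = 2q - 1
  Firm 1's payoff to Advertise: q·8 + (1−q)·(-2) = 10q - 2
  2q - 1 = 10q - 2  ⇒  -8q = -1  ⇒  q = 1/8.

p = 7/9, q = 1/8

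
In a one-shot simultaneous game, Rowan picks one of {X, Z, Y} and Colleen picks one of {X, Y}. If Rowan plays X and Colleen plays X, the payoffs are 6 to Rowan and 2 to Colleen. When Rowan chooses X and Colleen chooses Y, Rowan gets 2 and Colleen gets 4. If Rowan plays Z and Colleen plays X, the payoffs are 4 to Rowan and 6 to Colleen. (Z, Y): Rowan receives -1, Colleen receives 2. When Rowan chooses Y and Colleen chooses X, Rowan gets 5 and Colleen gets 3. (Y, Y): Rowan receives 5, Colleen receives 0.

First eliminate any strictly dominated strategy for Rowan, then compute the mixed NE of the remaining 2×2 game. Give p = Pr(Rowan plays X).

Rowan's strategy Z is strictly dominated by X: 6 > 4 and 2 > -1. Eliminate Z.
For Colleen to be willing to mix, Colleen must be indifferent between X and Y, which pins down Rowan's mix.
  Colleen's payoff from X: p·2 + (1−p)·3 = -p + 3
  Colleen's payoff from Y: p·4 + (1−p)·0 = 4p
  -p + 3 = 4p  ⇒  -5p = -3  ⇒  p = 3/5.

p = 3/5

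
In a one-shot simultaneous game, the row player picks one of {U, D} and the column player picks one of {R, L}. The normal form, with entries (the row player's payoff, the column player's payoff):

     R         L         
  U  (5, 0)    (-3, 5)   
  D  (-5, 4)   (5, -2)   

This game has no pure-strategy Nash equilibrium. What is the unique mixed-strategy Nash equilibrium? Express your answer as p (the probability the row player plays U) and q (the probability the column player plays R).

p = 6/11, q = 4/9

The column player's indifference between R and L determines the row player's mixing probability p:
  the column player's payoff from R: p·0 + (1−p)·4 = -4p + 4
  the column player's payoff from L: p·5 + (1−p)·(-2) = 7p - 2
  -4p + 4 = 7p - 2  ⇒  -11p = -6  ⇒  p = 6/11.
The column player's mix must leave the row player indifferent between U and D.
  the row player's payoff from U: q·5 + (1−q)·(-3) = 8q - 3
  the row player's payoff from D: q·(-5) + (1−q)·5 = -10q + 5
  8q - 3 = -10q + 5  ⇒  18q = 8  ⇒  q = 4/9.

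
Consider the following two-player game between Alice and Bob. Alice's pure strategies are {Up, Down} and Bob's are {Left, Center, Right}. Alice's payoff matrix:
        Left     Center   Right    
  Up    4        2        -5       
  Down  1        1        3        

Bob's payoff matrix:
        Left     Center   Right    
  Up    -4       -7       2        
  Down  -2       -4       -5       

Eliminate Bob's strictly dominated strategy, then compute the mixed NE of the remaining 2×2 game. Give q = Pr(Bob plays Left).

Bob's strategy Center is strictly dominated by Left: -4 > -7 and -2 > -4. Eliminate Center.
For Alice to be willing to mix, Alice must be indifferent between Up and Down, which pins down Bob's mix.
  Alice's expected payoff from Up: q·4 + (1−q)·(-5) = 9q - 5
  Alice's expected payoff from Down: q·1 + (1−q)·3 = -2q + 3
  9q - 5 = -2q + 3  ⇒  11q = 8  ⇒  q = 8/11.

q = 8/11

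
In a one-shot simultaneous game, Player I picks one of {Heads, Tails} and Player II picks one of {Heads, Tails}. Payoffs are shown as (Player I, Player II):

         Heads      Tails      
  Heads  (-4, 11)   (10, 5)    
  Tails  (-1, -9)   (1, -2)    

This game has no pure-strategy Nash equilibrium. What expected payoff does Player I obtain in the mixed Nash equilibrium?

For Player I to be willing to mix, Player I must be indifferent between Heads and Tails, which pins down Player II's mix.
  Player I's expected payoff from Heads: q·(-4) + (1−q)·10 = -14q + 10
  Player I's expected payoff from Tails: q·(-1) + (1−q)·1 = -2q + 1
  -14q + 10 = -2q + 1  ⇒  -12q = -9  ⇒  q = 3/4.
At equilibrium Player I is indifferent across rows, so Player I's payoff equals the payoff from Heads: (3/4)·(-4) + (1/4)·10 = -1/2.

-1/2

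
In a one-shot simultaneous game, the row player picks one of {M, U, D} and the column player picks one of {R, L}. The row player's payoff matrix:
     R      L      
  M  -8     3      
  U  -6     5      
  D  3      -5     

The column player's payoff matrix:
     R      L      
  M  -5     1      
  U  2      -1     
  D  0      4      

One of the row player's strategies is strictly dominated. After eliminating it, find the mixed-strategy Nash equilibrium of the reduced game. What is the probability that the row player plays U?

The row player's strategy M is strictly dominated by U: -6 > -8 and 5 > 3. Eliminate M.
Set the column player's expected payoff from R equal to that from L:
  the column player's payoff from R: p·2 + (1−p)·0 = 2p
  the column player's payoff from L: p·(-1) + (1−p)·4 = -5p + 4
  2p = -5p + 4  ⇒  7p = 4  ⇒  p = 4/7.

p = 4/7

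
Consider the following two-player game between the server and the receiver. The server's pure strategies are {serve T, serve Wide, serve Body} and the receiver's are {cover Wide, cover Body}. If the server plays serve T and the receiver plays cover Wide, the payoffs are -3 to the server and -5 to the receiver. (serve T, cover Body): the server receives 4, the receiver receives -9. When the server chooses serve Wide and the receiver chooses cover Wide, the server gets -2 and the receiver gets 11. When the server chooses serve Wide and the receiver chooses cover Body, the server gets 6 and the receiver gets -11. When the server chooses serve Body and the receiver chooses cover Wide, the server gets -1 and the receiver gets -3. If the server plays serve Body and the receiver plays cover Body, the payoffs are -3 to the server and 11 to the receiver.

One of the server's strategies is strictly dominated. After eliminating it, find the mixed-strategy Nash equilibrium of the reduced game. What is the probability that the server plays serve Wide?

p = 7/18

The server's strategy serve T is strictly dominated by serve Wide: -2 > -3 and 6 > 4. Eliminate serve T.
The server's mix must leave the receiver indifferent between cover Wide and cover Body.
  the receiver's expected payoff from cover Wide: p·11 + (1−p)·(-3) = 14p - 3
  the receiver's expected payoff from cover Body: p·(-11) + (1−p)·11 = -22p + 11
  14p - 3 = -22p + 11  ⇒  36p = 14  ⇒  p = 7/18.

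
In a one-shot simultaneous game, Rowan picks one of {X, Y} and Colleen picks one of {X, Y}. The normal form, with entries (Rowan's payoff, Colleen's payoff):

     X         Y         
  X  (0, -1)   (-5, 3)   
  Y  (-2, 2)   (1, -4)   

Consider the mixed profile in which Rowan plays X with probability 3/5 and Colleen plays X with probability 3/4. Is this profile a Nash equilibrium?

Yes

Check Colleen's indifference given Rowan's mix p = 3/5:
  payoff from X = 1/5; payoff from Y = 1/5 — equal.
Check Rowan's indifference given Colleen's mix q = 3/4:
  payoff from X = -5/4; payoff from Y = -5/4 — equal.
Both players are indifferent, so neither can profitably deviate.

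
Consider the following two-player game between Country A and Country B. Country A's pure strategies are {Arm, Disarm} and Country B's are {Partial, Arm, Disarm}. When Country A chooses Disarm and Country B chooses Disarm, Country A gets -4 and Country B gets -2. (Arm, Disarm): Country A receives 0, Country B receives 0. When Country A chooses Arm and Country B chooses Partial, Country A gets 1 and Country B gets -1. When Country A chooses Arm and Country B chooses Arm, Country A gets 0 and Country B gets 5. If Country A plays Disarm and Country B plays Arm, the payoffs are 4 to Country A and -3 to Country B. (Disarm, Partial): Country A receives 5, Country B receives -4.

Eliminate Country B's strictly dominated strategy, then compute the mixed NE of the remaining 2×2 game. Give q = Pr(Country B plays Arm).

q = 1/2

Country B's strategy Partial is strictly dominated by Disarm: 0 > -1 and -2 > -4. Eliminate Partial.
Country A's indifference between Arm and Disarm determines Country B's mixing probability q:
  Country A's expected payoff from Arm: q·0 + (1−q)·0 = 0
  Country A's expected payoff from Disarm: q·4 + (1−q)·(-4) = 8q - 4
  0 = 8q - 4  ⇒  -8q = -4  ⇒  q = 1/2.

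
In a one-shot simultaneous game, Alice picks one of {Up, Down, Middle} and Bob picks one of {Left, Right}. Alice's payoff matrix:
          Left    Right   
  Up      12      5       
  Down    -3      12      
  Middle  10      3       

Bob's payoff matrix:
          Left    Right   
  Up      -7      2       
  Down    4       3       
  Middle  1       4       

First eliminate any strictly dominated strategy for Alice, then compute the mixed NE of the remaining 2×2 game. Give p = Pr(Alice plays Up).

Alice's strategy Middle is strictly dominated by Up: 12 > 10 and 5 > 3. Eliminate Middle.
For Bob to be willing to mix, Bob must be indifferent between Left and Right, which pins down Alice's mix.
  Bob's payoff from Left: p·(-7) + (1−p)·4 = -11p + 4
  Bob's payoff from Right: p·2 + (1−p)·3 = -p + 3
  -11p + 4 = -p + 3  ⇒  -10p = -1  ⇒  p = 1/10.

p = 1/10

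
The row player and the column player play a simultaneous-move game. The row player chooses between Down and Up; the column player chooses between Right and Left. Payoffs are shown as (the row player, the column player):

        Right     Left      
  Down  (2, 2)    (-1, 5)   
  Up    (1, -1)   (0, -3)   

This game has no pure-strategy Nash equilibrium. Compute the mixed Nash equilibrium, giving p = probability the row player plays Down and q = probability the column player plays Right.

p = 2/5, q = 1/2

The row player's mix must leave the column player indifferent between Right and Left.
  the column player's payoff from Right: p·2 + (1−p)·(-1) = 3p - 1
  the column player's payoff from Left: p·5 + (1−p)·(-3) = 8p - 3
  3p - 1 = 8p - 3  ⇒  -5p = -2  ⇒  p = 2/5.
In a mixed equilibrium the row player is indifferent between Down and Up; this condition fixes q.
  the row player's payoff to Down: q·2 + (1−q)·(-1) = 3q - 1
  the row player's payoff to Up: q·1 + (1−q)·0 = q
  3q - 1 = q  ⇒  2q = 1  ⇒  q = 1/2.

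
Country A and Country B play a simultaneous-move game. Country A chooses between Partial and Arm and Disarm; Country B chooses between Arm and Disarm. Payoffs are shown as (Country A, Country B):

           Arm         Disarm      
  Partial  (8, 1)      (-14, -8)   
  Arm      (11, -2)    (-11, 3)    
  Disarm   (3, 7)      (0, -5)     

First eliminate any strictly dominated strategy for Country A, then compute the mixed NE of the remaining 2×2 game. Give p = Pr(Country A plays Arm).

p = 12/17

Country A's strategy Partial is strictly dominated by Arm: 11 > 8 and -11 > -14. Eliminate Partial.
Set Country B's expected payoff from Arm equal to that from Disarm:
  Country B's payoff from Arm: p·(-2) + (1−p)·7 = -9p + 7
  Country B's payoff from Disarm: p·3 + (1−p)·(-5) = 8p - 5
  -9p + 7 = 8p - 5  ⇒  -17p = -12  ⇒  p = 12/17.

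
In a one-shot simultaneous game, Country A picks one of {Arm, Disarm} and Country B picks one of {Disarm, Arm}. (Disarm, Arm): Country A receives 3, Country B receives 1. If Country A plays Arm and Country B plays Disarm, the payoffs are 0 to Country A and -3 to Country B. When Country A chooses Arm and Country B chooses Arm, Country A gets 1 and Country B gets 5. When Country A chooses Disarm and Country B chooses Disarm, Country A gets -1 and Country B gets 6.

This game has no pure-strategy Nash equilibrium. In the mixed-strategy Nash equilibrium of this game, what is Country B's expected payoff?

33/13

Country B's indifference between Disarm and Arm determines Country A's mixing probability p:
  Country B's payoff from Disarm: p·(-3) + (1−p)·6 = -9p + 6
  Country B's payoff from Arm: p·5 + (1−p)·1 = 4p + 1
  -9p + 6 = 4p + 1  ⇒  -13p = -5  ⇒  p = 5/13.
At equilibrium Country B is indifferent across columns, so Country B's payoff equals the payoff from Disarm: (5/13)·(-3) + (8/13)·6 = 33/13.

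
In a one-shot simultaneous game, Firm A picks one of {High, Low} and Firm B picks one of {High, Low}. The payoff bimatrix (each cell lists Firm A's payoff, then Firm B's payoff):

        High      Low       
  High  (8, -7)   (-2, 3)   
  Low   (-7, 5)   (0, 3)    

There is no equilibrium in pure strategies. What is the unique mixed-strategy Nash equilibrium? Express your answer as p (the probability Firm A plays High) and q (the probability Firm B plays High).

Firm B's indifference between High and Low determines Firm A's mixing probability p:
  Firm B's payoff to High: p·(-7) + (1−p)·5 = -12p + 5
  Firm B's payoff to Low: p·3 + (1−p)·3 = 3
  -12p + 5 = 3  ⇒  -12p = -2  ⇒  p = 1/6.
Firm A's indifference between High and Low determines Firm B's mixing probability q:
  Firm A's payoff from High: q·8 + (1−q)·(-2) = 10q - 2
  Firm A's payoff from Low: q·(-7) + (1−q)·0 = -7q
  10q - 2 = -7q  ⇒  17q = 2  ⇒  q = 2/17.

p = 1/6, q = 2/17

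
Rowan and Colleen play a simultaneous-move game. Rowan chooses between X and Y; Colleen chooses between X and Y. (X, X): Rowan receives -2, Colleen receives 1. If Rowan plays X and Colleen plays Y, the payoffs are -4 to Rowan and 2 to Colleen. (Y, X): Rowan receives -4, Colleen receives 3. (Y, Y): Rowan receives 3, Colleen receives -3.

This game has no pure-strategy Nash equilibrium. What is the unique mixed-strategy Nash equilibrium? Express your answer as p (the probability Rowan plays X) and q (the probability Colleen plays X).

Rowan's mix must leave Colleen indifferent between X and Y.
  Colleen's payoff to X: p·1 + (1−p)·3 = -2p + 3
  Colleen's payoff to Y: p·2 + (1−p)·(-3) = 5p - 3
  -2p + 3 = 5p - 3  ⇒  -7p = -6  ⇒  p = 6/7.
Colleen's mix must leave Rowan indifferent between X and Y.
  Rowan's expected payoff from X: q·(-2) + (1−q)·(-4) = 2q - 4
  Rowan's expected payoff from Y: q·(-4) + (1−q)·3 = -7q + 3
  2q - 4 = -7q + 3  ⇒  9q = 7  ⇒  q = 7/9.

p = 6/7, q = 7/9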